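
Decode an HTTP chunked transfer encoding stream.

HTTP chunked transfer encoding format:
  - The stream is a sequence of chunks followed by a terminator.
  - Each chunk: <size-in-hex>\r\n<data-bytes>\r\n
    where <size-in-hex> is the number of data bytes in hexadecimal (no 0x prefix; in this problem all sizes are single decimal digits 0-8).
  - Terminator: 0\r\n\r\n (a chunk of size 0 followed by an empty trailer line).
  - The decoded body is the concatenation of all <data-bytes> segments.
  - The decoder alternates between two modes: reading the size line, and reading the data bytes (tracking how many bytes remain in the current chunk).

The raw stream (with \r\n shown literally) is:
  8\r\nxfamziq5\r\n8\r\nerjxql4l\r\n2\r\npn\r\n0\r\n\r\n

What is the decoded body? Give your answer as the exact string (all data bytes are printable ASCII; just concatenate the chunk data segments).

Chunk 1: stream[0..1]='8' size=0x8=8, data at stream[3..11]='xfamziq5' -> body[0..8], body so far='xfamziq5'
Chunk 2: stream[13..14]='8' size=0x8=8, data at stream[16..24]='erjxql4l' -> body[8..16], body so far='xfamziq5erjxql4l'
Chunk 3: stream[26..27]='2' size=0x2=2, data at stream[29..31]='pn' -> body[16..18], body so far='xfamziq5erjxql4lpn'
Chunk 4: stream[33..34]='0' size=0 (terminator). Final body='xfamziq5erjxql4lpn' (18 bytes)

Answer: xfamziq5erjxql4lpn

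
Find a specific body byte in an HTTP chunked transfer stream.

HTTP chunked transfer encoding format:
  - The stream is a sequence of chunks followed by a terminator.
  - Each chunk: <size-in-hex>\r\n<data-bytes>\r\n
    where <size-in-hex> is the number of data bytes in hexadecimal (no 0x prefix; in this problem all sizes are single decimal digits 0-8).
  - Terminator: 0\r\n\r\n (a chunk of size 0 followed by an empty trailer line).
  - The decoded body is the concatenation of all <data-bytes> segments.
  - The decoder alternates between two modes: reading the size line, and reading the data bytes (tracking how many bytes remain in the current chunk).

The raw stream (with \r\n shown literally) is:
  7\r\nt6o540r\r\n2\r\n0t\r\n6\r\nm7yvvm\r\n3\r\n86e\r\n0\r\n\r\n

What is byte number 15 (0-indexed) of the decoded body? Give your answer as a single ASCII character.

Answer: 8

Derivation:
Chunk 1: stream[0..1]='7' size=0x7=7, data at stream[3..10]='t6o540r' -> body[0..7], body so far='t6o540r'
Chunk 2: stream[12..13]='2' size=0x2=2, data at stream[15..17]='0t' -> body[7..9], body so far='t6o540r0t'
Chunk 3: stream[19..20]='6' size=0x6=6, data at stream[22..28]='m7yvvm' -> body[9..15], body so far='t6o540r0tm7yvvm'
Chunk 4: stream[30..31]='3' size=0x3=3, data at stream[33..36]='86e' -> body[15..18], body so far='t6o540r0tm7yvvm86e'
Chunk 5: stream[38..39]='0' size=0 (terminator). Final body='t6o540r0tm7yvvm86e' (18 bytes)
Body byte 15 = '8'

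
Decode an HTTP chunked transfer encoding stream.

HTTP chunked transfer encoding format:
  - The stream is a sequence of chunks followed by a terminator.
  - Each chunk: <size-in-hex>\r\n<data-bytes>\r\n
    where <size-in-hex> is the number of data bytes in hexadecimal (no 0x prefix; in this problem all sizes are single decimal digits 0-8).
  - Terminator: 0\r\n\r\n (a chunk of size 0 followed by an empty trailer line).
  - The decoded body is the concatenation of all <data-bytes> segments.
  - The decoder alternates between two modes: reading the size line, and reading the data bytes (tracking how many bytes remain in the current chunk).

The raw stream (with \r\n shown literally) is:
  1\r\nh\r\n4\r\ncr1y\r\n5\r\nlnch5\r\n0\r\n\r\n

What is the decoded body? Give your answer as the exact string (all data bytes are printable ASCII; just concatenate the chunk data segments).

Answer: hcr1ylnch5

Derivation:
Chunk 1: stream[0..1]='1' size=0x1=1, data at stream[3..4]='h' -> body[0..1], body so far='h'
Chunk 2: stream[6..7]='4' size=0x4=4, data at stream[9..13]='cr1y' -> body[1..5], body so far='hcr1y'
Chunk 3: stream[15..16]='5' size=0x5=5, data at stream[18..23]='lnch5' -> body[5..10], body so far='hcr1ylnch5'
Chunk 4: stream[25..26]='0' size=0 (terminator). Final body='hcr1ylnch5' (10 bytes)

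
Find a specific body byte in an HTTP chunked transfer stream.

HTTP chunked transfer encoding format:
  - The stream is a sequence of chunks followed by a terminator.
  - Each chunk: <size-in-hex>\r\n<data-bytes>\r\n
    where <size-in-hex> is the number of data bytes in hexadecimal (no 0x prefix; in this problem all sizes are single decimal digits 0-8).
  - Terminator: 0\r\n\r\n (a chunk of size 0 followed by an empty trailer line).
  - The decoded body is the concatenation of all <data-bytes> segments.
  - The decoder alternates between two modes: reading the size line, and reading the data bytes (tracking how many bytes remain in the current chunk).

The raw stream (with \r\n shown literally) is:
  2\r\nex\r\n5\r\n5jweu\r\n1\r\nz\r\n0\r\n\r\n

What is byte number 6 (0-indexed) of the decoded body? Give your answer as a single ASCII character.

Answer: u

Derivation:
Chunk 1: stream[0..1]='2' size=0x2=2, data at stream[3..5]='ex' -> body[0..2], body so far='ex'
Chunk 2: stream[7..8]='5' size=0x5=5, data at stream[10..15]='5jweu' -> body[2..7], body so far='ex5jweu'
Chunk 3: stream[17..18]='1' size=0x1=1, data at stream[20..21]='z' -> body[7..8], body so far='ex5jweuz'
Chunk 4: stream[23..24]='0' size=0 (terminator). Final body='ex5jweuz' (8 bytes)
Body byte 6 = 'u'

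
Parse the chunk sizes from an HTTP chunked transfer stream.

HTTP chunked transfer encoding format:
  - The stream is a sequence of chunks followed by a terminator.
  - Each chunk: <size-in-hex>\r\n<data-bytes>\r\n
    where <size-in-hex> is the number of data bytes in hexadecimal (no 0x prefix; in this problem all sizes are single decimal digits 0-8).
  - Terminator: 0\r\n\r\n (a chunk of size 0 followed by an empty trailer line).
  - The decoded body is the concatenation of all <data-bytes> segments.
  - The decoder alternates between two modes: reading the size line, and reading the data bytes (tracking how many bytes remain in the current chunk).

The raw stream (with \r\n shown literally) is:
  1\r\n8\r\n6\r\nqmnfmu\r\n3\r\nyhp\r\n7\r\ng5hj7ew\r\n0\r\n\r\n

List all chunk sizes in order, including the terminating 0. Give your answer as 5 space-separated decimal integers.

Chunk 1: stream[0..1]='1' size=0x1=1, data at stream[3..4]='8' -> body[0..1], body so far='8'
Chunk 2: stream[6..7]='6' size=0x6=6, data at stream[9..15]='qmnfmu' -> body[1..7], body so far='8qmnfmu'
Chunk 3: stream[17..18]='3' size=0x3=3, data at stream[20..23]='yhp' -> body[7..10], body so far='8qmnfmuyhp'
Chunk 4: stream[25..26]='7' size=0x7=7, data at stream[28..35]='g5hj7ew' -> body[10..17], body so far='8qmnfmuyhpg5hj7ew'
Chunk 5: stream[37..38]='0' size=0 (terminator). Final body='8qmnfmuyhpg5hj7ew' (17 bytes)

Answer: 1 6 3 7 0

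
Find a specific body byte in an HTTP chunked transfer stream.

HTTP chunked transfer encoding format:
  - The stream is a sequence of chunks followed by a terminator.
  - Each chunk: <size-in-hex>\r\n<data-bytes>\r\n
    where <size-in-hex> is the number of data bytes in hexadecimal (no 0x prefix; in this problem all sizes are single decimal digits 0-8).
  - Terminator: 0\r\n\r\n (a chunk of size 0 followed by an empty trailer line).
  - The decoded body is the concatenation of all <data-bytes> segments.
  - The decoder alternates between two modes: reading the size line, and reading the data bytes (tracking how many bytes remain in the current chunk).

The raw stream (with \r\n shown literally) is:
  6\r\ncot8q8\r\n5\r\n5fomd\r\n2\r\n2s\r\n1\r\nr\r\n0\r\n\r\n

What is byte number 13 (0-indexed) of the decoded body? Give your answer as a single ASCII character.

Answer: r

Derivation:
Chunk 1: stream[0..1]='6' size=0x6=6, data at stream[3..9]='cot8q8' -> body[0..6], body so far='cot8q8'
Chunk 2: stream[11..12]='5' size=0x5=5, data at stream[14..19]='5fomd' -> body[6..11], body so far='cot8q85fomd'
Chunk 3: stream[21..22]='2' size=0x2=2, data at stream[24..26]='2s' -> body[11..13], body so far='cot8q85fomd2s'
Chunk 4: stream[28..29]='1' size=0x1=1, data at stream[31..32]='r' -> body[13..14], body so far='cot8q85fomd2sr'
Chunk 5: stream[34..35]='0' size=0 (terminator). Final body='cot8q85fomd2sr' (14 bytes)
Body byte 13 = 'r'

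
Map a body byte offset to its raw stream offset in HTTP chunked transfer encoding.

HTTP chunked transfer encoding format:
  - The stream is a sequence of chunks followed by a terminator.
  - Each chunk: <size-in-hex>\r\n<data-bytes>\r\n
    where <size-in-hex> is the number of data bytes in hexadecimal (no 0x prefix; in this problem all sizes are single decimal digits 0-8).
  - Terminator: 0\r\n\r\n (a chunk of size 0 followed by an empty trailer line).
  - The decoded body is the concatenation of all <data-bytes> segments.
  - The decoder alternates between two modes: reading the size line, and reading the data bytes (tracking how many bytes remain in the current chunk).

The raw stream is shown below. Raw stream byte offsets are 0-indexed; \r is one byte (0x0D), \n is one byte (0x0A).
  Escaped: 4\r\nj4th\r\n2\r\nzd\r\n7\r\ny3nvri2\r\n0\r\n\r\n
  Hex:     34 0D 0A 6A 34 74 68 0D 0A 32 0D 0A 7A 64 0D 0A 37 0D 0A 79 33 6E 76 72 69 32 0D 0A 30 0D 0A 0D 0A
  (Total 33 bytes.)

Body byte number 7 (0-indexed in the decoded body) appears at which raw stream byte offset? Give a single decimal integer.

Answer: 20

Derivation:
Chunk 1: stream[0..1]='4' size=0x4=4, data at stream[3..7]='j4th' -> body[0..4], body so far='j4th'
Chunk 2: stream[9..10]='2' size=0x2=2, data at stream[12..14]='zd' -> body[4..6], body so far='j4thzd'
Chunk 3: stream[16..17]='7' size=0x7=7, data at stream[19..26]='y3nvri2' -> body[6..13], body so far='j4thzdy3nvri2'
Chunk 4: stream[28..29]='0' size=0 (terminator). Final body='j4thzdy3nvri2' (13 bytes)
Body byte 7 at stream offset 20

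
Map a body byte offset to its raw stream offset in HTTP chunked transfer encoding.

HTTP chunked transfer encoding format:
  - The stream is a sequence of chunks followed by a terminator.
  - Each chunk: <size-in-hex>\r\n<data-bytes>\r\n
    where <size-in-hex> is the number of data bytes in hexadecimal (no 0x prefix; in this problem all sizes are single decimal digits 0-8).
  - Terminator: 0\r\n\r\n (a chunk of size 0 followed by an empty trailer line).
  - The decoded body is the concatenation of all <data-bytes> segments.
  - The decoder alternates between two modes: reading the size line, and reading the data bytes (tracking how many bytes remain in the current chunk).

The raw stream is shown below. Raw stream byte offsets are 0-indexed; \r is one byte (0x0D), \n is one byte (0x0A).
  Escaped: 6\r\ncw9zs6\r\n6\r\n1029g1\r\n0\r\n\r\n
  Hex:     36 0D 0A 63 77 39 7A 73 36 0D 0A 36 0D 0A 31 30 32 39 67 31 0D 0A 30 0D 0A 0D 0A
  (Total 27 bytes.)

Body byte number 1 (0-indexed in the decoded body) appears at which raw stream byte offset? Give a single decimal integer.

Answer: 4

Derivation:
Chunk 1: stream[0..1]='6' size=0x6=6, data at stream[3..9]='cw9zs6' -> body[0..6], body so far='cw9zs6'
Chunk 2: stream[11..12]='6' size=0x6=6, data at stream[14..20]='1029g1' -> body[6..12], body so far='cw9zs61029g1'
Chunk 3: stream[22..23]='0' size=0 (terminator). Final body='cw9zs61029g1' (12 bytes)
Body byte 1 at stream offset 4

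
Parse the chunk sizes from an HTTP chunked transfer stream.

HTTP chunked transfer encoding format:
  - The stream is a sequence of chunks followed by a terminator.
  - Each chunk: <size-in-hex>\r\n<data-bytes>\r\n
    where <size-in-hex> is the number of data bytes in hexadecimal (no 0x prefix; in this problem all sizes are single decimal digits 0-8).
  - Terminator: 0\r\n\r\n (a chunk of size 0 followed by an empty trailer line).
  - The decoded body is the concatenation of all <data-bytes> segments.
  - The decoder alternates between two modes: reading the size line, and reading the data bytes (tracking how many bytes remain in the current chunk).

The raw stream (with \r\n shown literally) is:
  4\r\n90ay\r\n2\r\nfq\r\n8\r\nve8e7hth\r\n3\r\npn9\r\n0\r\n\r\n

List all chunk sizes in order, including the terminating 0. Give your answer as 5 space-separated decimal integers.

Chunk 1: stream[0..1]='4' size=0x4=4, data at stream[3..7]='90ay' -> body[0..4], body so far='90ay'
Chunk 2: stream[9..10]='2' size=0x2=2, data at stream[12..14]='fq' -> body[4..6], body so far='90ayfq'
Chunk 3: stream[16..17]='8' size=0x8=8, data at stream[19..27]='ve8e7hth' -> body[6..14], body so far='90ayfqve8e7hth'
Chunk 4: stream[29..30]='3' size=0x3=3, data at stream[32..35]='pn9' -> body[14..17], body so far='90ayfqve8e7hthpn9'
Chunk 5: stream[37..38]='0' size=0 (terminator). Final body='90ayfqve8e7hthpn9' (17 bytes)

Answer: 4 2 8 3 0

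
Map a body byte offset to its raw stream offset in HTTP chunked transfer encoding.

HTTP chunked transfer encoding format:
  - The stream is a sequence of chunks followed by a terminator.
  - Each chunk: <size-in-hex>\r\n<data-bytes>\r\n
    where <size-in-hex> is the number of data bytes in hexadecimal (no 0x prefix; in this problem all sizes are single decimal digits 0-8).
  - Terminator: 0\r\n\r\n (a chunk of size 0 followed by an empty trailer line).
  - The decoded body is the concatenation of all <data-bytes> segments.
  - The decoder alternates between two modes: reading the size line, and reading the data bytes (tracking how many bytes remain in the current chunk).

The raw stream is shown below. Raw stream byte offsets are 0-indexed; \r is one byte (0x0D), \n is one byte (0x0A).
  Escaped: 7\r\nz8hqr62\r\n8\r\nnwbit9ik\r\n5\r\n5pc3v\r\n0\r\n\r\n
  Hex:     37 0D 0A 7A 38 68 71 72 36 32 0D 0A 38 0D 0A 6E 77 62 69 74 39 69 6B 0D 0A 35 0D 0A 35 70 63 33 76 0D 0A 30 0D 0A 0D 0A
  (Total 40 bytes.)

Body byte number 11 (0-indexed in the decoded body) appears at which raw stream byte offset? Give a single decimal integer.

Chunk 1: stream[0..1]='7' size=0x7=7, data at stream[3..10]='z8hqr62' -> body[0..7], body so far='z8hqr62'
Chunk 2: stream[12..13]='8' size=0x8=8, data at stream[15..23]='nwbit9ik' -> body[7..15], body so far='z8hqr62nwbit9ik'
Chunk 3: stream[25..26]='5' size=0x5=5, data at stream[28..33]='5pc3v' -> body[15..20], body so far='z8hqr62nwbit9ik5pc3v'
Chunk 4: stream[35..36]='0' size=0 (terminator). Final body='z8hqr62nwbit9ik5pc3v' (20 bytes)
Body byte 11 at stream offset 19

Answer: 19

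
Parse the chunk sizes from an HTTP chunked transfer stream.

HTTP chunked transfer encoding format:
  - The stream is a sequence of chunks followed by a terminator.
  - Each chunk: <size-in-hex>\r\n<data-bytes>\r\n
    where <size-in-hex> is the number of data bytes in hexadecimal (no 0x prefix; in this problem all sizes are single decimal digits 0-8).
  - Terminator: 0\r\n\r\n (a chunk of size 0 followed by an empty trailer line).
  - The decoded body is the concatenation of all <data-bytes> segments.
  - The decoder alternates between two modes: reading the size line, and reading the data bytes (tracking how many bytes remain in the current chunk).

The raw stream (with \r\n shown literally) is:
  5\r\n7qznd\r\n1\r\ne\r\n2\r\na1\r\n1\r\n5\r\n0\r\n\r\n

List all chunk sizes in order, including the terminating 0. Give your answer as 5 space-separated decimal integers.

Answer: 5 1 2 1 0

Derivation:
Chunk 1: stream[0..1]='5' size=0x5=5, data at stream[3..8]='7qznd' -> body[0..5], body so far='7qznd'
Chunk 2: stream[10..11]='1' size=0x1=1, data at stream[13..14]='e' -> body[5..6], body so far='7qznde'
Chunk 3: stream[16..17]='2' size=0x2=2, data at stream[19..21]='a1' -> body[6..8], body so far='7qzndea1'
Chunk 4: stream[23..24]='1' size=0x1=1, data at stream[26..27]='5' -> body[8..9], body so far='7qzndea15'
Chunk 5: stream[29..30]='0' size=0 (terminator). Final body='7qzndea15' (9 bytes)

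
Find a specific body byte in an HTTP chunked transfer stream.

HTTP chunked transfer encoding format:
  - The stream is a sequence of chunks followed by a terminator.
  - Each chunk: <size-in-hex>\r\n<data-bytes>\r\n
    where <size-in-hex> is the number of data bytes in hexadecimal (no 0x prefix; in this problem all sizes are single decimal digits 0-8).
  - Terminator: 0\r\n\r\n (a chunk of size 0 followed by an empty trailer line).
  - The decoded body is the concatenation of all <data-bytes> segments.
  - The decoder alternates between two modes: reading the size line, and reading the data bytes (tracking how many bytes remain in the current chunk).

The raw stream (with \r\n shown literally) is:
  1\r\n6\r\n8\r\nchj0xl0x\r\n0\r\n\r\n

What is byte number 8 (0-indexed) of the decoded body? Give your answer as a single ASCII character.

Chunk 1: stream[0..1]='1' size=0x1=1, data at stream[3..4]='6' -> body[0..1], body so far='6'
Chunk 2: stream[6..7]='8' size=0x8=8, data at stream[9..17]='chj0xl0x' -> body[1..9], body so far='6chj0xl0x'
Chunk 3: stream[19..20]='0' size=0 (terminator). Final body='6chj0xl0x' (9 bytes)
Body byte 8 = 'x'

Answer: x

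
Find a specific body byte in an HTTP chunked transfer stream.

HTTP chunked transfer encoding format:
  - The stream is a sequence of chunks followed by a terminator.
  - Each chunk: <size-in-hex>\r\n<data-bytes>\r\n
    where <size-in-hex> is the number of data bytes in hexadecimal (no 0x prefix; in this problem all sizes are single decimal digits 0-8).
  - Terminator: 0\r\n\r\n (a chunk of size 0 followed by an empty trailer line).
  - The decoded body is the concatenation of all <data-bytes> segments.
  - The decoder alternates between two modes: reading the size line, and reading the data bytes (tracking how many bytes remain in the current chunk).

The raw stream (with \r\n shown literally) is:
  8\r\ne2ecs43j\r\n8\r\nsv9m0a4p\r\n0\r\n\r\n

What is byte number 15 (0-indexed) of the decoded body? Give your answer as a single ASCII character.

Answer: p

Derivation:
Chunk 1: stream[0..1]='8' size=0x8=8, data at stream[3..11]='e2ecs43j' -> body[0..8], body so far='e2ecs43j'
Chunk 2: stream[13..14]='8' size=0x8=8, data at stream[16..24]='sv9m0a4p' -> body[8..16], body so far='e2ecs43jsv9m0a4p'
Chunk 3: stream[26..27]='0' size=0 (terminator). Final body='e2ecs43jsv9m0a4p' (16 bytes)
Body byte 15 = 'p'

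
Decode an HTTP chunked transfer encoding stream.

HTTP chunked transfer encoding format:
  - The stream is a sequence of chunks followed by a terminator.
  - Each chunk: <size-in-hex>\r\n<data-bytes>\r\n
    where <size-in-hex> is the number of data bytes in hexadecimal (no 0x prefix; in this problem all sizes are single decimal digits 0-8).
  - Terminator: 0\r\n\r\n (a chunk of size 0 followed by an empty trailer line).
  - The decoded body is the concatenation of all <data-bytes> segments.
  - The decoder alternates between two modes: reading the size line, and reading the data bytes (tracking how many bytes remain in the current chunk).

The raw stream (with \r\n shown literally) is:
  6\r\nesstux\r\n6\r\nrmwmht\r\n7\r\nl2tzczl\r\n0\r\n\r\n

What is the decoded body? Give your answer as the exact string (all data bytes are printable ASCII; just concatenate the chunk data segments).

Answer: esstuxrmwmhtl2tzczl

Derivation:
Chunk 1: stream[0..1]='6' size=0x6=6, data at stream[3..9]='esstux' -> body[0..6], body so far='esstux'
Chunk 2: stream[11..12]='6' size=0x6=6, data at stream[14..20]='rmwmht' -> body[6..12], body so far='esstuxrmwmht'
Chunk 3: stream[22..23]='7' size=0x7=7, data at stream[25..32]='l2tzczl' -> body[12..19], body so far='esstuxrmwmhtl2tzczl'
Chunk 4: stream[34..35]='0' size=0 (terminator). Final body='esstuxrmwmhtl2tzczl' (19 bytes)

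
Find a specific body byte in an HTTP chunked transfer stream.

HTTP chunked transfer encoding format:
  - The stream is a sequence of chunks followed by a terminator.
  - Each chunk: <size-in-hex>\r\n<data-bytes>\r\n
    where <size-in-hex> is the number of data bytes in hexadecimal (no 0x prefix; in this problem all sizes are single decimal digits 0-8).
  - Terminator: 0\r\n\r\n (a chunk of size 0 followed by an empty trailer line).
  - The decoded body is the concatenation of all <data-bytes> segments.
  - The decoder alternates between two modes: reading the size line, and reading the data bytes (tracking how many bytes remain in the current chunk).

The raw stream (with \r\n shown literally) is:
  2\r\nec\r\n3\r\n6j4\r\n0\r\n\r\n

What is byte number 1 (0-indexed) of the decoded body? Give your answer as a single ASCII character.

Answer: c

Derivation:
Chunk 1: stream[0..1]='2' size=0x2=2, data at stream[3..5]='ec' -> body[0..2], body so far='ec'
Chunk 2: stream[7..8]='3' size=0x3=3, data at stream[10..13]='6j4' -> body[2..5], body so far='ec6j4'
Chunk 3: stream[15..16]='0' size=0 (terminator). Final body='ec6j4' (5 bytes)
Body byte 1 = 'c'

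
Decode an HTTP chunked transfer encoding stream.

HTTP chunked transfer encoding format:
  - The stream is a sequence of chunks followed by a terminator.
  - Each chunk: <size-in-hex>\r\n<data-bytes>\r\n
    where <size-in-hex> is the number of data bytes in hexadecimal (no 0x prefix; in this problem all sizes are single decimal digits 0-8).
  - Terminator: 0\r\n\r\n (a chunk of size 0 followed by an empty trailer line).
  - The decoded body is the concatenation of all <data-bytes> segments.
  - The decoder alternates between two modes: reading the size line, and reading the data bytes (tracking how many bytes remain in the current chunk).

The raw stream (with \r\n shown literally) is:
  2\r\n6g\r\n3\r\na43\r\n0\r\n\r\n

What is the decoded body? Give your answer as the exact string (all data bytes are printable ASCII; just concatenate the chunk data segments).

Answer: 6ga43

Derivation:
Chunk 1: stream[0..1]='2' size=0x2=2, data at stream[3..5]='6g' -> body[0..2], body so far='6g'
Chunk 2: stream[7..8]='3' size=0x3=3, data at stream[10..13]='a43' -> body[2..5], body so far='6ga43'
Chunk 3: stream[15..16]='0' size=0 (terminator). Final body='6ga43' (5 bytes)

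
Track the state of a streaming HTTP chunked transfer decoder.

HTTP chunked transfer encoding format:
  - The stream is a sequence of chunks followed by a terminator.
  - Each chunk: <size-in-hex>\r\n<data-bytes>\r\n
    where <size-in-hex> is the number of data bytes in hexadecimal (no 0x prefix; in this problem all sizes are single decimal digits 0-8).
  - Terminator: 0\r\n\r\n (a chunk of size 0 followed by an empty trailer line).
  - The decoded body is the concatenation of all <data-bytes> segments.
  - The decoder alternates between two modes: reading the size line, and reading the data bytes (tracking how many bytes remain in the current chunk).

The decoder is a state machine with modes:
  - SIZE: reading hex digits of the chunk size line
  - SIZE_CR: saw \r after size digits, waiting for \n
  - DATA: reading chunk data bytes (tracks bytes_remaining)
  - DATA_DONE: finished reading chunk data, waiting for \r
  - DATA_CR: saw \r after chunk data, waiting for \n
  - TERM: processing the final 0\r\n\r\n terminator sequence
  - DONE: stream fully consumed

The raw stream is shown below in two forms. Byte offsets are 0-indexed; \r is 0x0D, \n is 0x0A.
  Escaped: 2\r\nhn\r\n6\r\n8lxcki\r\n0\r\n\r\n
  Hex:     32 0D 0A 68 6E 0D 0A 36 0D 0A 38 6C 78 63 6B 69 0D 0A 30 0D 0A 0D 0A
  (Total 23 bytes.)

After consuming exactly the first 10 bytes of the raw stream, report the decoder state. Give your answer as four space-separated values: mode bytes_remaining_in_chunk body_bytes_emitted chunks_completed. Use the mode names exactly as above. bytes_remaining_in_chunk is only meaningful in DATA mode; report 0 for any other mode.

Byte 0 = '2': mode=SIZE remaining=0 emitted=0 chunks_done=0
Byte 1 = 0x0D: mode=SIZE_CR remaining=0 emitted=0 chunks_done=0
Byte 2 = 0x0A: mode=DATA remaining=2 emitted=0 chunks_done=0
Byte 3 = 'h': mode=DATA remaining=1 emitted=1 chunks_done=0
Byte 4 = 'n': mode=DATA_DONE remaining=0 emitted=2 chunks_done=0
Byte 5 = 0x0D: mode=DATA_CR remaining=0 emitted=2 chunks_done=0
Byte 6 = 0x0A: mode=SIZE remaining=0 emitted=2 chunks_done=1
Byte 7 = '6': mode=SIZE remaining=0 emitted=2 chunks_done=1
Byte 8 = 0x0D: mode=SIZE_CR remaining=0 emitted=2 chunks_done=1
Byte 9 = 0x0A: mode=DATA remaining=6 emitted=2 chunks_done=1

Answer: DATA 6 2 1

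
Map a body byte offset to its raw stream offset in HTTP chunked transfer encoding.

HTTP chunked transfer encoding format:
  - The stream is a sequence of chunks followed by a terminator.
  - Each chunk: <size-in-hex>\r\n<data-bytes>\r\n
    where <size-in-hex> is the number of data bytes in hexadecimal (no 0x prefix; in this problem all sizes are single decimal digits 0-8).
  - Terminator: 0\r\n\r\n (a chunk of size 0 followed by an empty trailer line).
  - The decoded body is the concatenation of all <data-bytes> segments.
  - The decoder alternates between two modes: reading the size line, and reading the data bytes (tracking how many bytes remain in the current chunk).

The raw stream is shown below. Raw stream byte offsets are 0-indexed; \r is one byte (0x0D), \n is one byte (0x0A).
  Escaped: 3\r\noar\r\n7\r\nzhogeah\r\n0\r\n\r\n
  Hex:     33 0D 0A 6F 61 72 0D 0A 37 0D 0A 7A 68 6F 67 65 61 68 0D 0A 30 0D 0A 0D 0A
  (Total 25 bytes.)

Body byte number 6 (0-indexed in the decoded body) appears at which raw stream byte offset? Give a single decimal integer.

Answer: 14

Derivation:
Chunk 1: stream[0..1]='3' size=0x3=3, data at stream[3..6]='oar' -> body[0..3], body so far='oar'
Chunk 2: stream[8..9]='7' size=0x7=7, data at stream[11..18]='zhogeah' -> body[3..10], body so far='oarzhogeah'
Chunk 3: stream[20..21]='0' size=0 (terminator). Final body='oarzhogeah' (10 bytes)
Body byte 6 at stream offset 14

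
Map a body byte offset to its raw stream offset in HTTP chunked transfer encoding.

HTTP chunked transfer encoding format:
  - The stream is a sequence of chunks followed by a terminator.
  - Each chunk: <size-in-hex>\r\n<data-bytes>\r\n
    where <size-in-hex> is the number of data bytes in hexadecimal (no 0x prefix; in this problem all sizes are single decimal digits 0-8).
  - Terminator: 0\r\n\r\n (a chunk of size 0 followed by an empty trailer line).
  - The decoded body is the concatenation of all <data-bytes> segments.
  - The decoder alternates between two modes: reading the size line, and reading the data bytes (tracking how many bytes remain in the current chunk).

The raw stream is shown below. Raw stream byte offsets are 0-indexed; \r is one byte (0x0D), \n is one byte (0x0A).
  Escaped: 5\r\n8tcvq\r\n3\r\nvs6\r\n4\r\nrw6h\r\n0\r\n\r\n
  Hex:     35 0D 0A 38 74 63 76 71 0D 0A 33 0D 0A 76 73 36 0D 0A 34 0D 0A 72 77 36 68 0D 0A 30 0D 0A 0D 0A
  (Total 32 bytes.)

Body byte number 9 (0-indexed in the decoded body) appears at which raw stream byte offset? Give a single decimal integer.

Chunk 1: stream[0..1]='5' size=0x5=5, data at stream[3..8]='8tcvq' -> body[0..5], body so far='8tcvq'
Chunk 2: stream[10..11]='3' size=0x3=3, data at stream[13..16]='vs6' -> body[5..8], body so far='8tcvqvs6'
Chunk 3: stream[18..19]='4' size=0x4=4, data at stream[21..25]='rw6h' -> body[8..12], body so far='8tcvqvs6rw6h'
Chunk 4: stream[27..28]='0' size=0 (terminator). Final body='8tcvqvs6rw6h' (12 bytes)
Body byte 9 at stream offset 22

Answer: 22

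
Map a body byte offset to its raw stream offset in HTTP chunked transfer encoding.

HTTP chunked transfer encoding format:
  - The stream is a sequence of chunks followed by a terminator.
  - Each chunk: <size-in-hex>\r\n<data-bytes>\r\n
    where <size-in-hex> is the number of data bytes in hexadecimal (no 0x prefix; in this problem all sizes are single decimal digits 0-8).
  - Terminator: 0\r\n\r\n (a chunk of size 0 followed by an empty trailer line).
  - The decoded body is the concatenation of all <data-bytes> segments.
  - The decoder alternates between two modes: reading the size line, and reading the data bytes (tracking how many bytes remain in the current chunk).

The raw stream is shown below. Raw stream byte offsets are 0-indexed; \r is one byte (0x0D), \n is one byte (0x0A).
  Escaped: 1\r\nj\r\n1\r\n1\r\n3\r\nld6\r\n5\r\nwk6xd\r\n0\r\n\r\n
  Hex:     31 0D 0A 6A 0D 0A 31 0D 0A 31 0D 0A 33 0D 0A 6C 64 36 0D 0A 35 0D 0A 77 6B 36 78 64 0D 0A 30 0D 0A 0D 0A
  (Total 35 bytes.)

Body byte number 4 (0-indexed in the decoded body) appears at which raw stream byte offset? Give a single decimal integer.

Chunk 1: stream[0..1]='1' size=0x1=1, data at stream[3..4]='j' -> body[0..1], body so far='j'
Chunk 2: stream[6..7]='1' size=0x1=1, data at stream[9..10]='1' -> body[1..2], body so far='j1'
Chunk 3: stream[12..13]='3' size=0x3=3, data at stream[15..18]='ld6' -> body[2..5], body so far='j1ld6'
Chunk 4: stream[20..21]='5' size=0x5=5, data at stream[23..28]='wk6xd' -> body[5..10], body so far='j1ld6wk6xd'
Chunk 5: stream[30..31]='0' size=0 (terminator). Final body='j1ld6wk6xd' (10 bytes)
Body byte 4 at stream offset 17

Answer: 17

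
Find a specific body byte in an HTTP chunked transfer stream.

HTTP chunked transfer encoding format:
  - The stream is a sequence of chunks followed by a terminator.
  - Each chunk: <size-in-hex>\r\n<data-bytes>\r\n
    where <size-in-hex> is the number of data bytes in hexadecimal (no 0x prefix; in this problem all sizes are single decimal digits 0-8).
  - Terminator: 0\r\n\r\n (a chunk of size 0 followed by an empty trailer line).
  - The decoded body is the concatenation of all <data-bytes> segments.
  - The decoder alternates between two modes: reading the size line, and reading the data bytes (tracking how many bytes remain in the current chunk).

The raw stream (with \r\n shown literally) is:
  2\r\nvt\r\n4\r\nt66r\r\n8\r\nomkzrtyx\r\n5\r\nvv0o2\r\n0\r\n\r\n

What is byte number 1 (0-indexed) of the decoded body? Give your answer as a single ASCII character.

Chunk 1: stream[0..1]='2' size=0x2=2, data at stream[3..5]='vt' -> body[0..2], body so far='vt'
Chunk 2: stream[7..8]='4' size=0x4=4, data at stream[10..14]='t66r' -> body[2..6], body so far='vtt66r'
Chunk 3: stream[16..17]='8' size=0x8=8, data at stream[19..27]='omkzrtyx' -> body[6..14], body so far='vtt66romkzrtyx'
Chunk 4: stream[29..30]='5' size=0x5=5, data at stream[32..37]='vv0o2' -> body[14..19], body so far='vtt66romkzrtyxvv0o2'
Chunk 5: stream[39..40]='0' size=0 (terminator). Final body='vtt66romkzrtyxvv0o2' (19 bytes)
Body byte 1 = 't'

Answer: t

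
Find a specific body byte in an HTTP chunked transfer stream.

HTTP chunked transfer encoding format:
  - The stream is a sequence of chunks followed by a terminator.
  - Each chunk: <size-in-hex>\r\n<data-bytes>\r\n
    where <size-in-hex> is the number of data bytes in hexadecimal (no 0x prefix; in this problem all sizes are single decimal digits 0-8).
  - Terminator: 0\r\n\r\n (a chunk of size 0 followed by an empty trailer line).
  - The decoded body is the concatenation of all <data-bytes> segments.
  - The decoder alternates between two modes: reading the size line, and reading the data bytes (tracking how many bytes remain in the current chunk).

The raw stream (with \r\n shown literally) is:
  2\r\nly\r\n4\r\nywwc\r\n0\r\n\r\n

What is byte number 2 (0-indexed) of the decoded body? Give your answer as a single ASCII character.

Answer: y

Derivation:
Chunk 1: stream[0..1]='2' size=0x2=2, data at stream[3..5]='ly' -> body[0..2], body so far='ly'
Chunk 2: stream[7..8]='4' size=0x4=4, data at stream[10..14]='ywwc' -> body[2..6], body so far='lyywwc'
Chunk 3: stream[16..17]='0' size=0 (terminator). Final body='lyywwc' (6 bytes)
Body byte 2 = 'y'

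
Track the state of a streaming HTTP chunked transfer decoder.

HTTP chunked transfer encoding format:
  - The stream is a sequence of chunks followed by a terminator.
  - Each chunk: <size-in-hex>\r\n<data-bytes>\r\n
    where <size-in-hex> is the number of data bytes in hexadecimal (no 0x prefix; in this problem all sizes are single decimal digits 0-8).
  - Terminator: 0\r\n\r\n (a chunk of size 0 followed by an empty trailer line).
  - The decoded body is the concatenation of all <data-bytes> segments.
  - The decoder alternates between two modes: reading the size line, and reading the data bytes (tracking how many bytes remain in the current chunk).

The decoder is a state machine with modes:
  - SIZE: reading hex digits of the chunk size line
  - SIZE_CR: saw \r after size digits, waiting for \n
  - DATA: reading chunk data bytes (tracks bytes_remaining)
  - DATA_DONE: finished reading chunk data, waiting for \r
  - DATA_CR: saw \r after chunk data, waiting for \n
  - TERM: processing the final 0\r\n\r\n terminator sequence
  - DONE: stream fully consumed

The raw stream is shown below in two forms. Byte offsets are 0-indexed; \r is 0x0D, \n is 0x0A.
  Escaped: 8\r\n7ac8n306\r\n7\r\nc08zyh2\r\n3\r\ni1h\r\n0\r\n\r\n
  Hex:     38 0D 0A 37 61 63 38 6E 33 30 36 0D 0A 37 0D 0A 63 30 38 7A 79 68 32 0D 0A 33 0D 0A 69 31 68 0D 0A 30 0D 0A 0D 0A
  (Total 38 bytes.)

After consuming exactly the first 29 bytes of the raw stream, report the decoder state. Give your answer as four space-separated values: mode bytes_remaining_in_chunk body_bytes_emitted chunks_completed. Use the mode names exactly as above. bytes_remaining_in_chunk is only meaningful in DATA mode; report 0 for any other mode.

Answer: DATA 2 16 2

Derivation:
Byte 0 = '8': mode=SIZE remaining=0 emitted=0 chunks_done=0
Byte 1 = 0x0D: mode=SIZE_CR remaining=0 emitted=0 chunks_done=0
Byte 2 = 0x0A: mode=DATA remaining=8 emitted=0 chunks_done=0
Byte 3 = '7': mode=DATA remaining=7 emitted=1 chunks_done=0
Byte 4 = 'a': mode=DATA remaining=6 emitted=2 chunks_done=0
Byte 5 = 'c': mode=DATA remaining=5 emitted=3 chunks_done=0
Byte 6 = '8': mode=DATA remaining=4 emitted=4 chunks_done=0
Byte 7 = 'n': mode=DATA remaining=3 emitted=5 chunks_done=0
Byte 8 = '3': mode=DATA remaining=2 emitted=6 chunks_done=0
Byte 9 = '0': mode=DATA remaining=1 emitted=7 chunks_done=0
Byte 10 = '6': mode=DATA_DONE remaining=0 emitted=8 chunks_done=0
Byte 11 = 0x0D: mode=DATA_CR remaining=0 emitted=8 chunks_done=0
Byte 12 = 0x0A: mode=SIZE remaining=0 emitted=8 chunks_done=1
Byte 13 = '7': mode=SIZE remaining=0 emitted=8 chunks_done=1
Byte 14 = 0x0D: mode=SIZE_CR remaining=0 emitted=8 chunks_done=1
Byte 15 = 0x0A: mode=DATA remaining=7 emitted=8 chunks_done=1
Byte 16 = 'c': mode=DATA remaining=6 emitted=9 chunks_done=1
Byte 17 = '0': mode=DATA remaining=5 emitted=10 chunks_done=1
Byte 18 = '8': mode=DATA remaining=4 emitted=11 chunks_done=1
Byte 19 = 'z': mode=DATA remaining=3 emitted=12 chunks_done=1
Byte 20 = 'y': mode=DATA remaining=2 emitted=13 chunks_done=1
Byte 21 = 'h': mode=DATA remaining=1 emitted=14 chunks_done=1
Byte 22 = '2': mode=DATA_DONE remaining=0 emitted=15 chunks_done=1
Byte 23 = 0x0D: mode=DATA_CR remaining=0 emitted=15 chunks_done=1
Byte 24 = 0x0A: mode=SIZE remaining=0 emitted=15 chunks_done=2
Byte 25 = '3': mode=SIZE remaining=0 emitted=15 chunks_done=2
Byte 26 = 0x0D: mode=SIZE_CR remaining=0 emitted=15 chunks_done=2
Byte 27 = 0x0A: mode=DATA remaining=3 emitted=15 chunks_done=2
Byte 28 = 'i': mode=DATA remaining=2 emitted=16 chunks_done=2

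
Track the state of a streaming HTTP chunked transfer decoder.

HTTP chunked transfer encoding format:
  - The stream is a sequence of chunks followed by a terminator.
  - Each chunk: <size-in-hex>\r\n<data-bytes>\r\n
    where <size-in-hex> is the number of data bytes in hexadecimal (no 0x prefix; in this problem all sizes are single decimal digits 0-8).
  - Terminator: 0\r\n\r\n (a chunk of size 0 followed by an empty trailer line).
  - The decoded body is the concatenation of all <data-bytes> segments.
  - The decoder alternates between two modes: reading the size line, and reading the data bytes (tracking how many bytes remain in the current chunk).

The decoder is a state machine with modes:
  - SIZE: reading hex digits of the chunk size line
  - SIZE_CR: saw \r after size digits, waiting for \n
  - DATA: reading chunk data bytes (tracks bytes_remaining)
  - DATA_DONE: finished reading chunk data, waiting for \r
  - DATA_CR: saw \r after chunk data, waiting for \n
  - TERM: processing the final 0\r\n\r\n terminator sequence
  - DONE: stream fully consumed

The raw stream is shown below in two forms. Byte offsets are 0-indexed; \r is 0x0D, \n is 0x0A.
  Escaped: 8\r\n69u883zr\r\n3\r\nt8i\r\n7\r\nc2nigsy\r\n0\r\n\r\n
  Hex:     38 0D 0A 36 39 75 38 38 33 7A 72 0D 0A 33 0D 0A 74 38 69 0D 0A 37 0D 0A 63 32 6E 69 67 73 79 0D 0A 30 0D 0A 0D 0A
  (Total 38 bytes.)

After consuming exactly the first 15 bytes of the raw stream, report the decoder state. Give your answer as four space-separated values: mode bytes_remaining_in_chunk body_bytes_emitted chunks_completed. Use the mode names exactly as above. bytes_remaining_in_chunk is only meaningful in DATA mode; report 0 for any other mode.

Answer: SIZE_CR 0 8 1

Derivation:
Byte 0 = '8': mode=SIZE remaining=0 emitted=0 chunks_done=0
Byte 1 = 0x0D: mode=SIZE_CR remaining=0 emitted=0 chunks_done=0
Byte 2 = 0x0A: mode=DATA remaining=8 emitted=0 chunks_done=0
Byte 3 = '6': mode=DATA remaining=7 emitted=1 chunks_done=0
Byte 4 = '9': mode=DATA remaining=6 emitted=2 chunks_done=0
Byte 5 = 'u': mode=DATA remaining=5 emitted=3 chunks_done=0
Byte 6 = '8': mode=DATA remaining=4 emitted=4 chunks_done=0
Byte 7 = '8': mode=DATA remaining=3 emitted=5 chunks_done=0
Byte 8 = '3': mode=DATA remaining=2 emitted=6 chunks_done=0
Byte 9 = 'z': mode=DATA remaining=1 emitted=7 chunks_done=0
Byte 10 = 'r': mode=DATA_DONE remaining=0 emitted=8 chunks_done=0
Byte 11 = 0x0D: mode=DATA_CR remaining=0 emitted=8 chunks_done=0
Byte 12 = 0x0A: mode=SIZE remaining=0 emitted=8 chunks_done=1
Byte 13 = '3': mode=SIZE remaining=0 emitted=8 chunks_done=1
Byte 14 = 0x0D: mode=SIZE_CR remaining=0 emitted=8 chunks_done=1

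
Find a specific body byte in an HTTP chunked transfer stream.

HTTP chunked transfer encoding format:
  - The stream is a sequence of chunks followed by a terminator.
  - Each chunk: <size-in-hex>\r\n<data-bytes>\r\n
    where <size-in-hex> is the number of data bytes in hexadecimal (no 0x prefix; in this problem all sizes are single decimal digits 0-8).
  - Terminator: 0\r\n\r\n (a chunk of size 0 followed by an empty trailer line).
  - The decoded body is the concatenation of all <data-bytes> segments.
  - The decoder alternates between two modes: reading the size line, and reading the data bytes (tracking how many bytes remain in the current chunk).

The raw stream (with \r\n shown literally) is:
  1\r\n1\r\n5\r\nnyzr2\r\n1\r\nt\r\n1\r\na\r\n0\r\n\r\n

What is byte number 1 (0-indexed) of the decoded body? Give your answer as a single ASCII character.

Chunk 1: stream[0..1]='1' size=0x1=1, data at stream[3..4]='1' -> body[0..1], body so far='1'
Chunk 2: stream[6..7]='5' size=0x5=5, data at stream[9..14]='nyzr2' -> body[1..6], body so far='1nyzr2'
Chunk 3: stream[16..17]='1' size=0x1=1, data at stream[19..20]='t' -> body[6..7], body so far='1nyzr2t'
Chunk 4: stream[22..23]='1' size=0x1=1, data at stream[25..26]='a' -> body[7..8], body so far='1nyzr2ta'
Chunk 5: stream[28..29]='0' size=0 (terminator). Final body='1nyzr2ta' (8 bytes)
Body byte 1 = 'n'

Answer: n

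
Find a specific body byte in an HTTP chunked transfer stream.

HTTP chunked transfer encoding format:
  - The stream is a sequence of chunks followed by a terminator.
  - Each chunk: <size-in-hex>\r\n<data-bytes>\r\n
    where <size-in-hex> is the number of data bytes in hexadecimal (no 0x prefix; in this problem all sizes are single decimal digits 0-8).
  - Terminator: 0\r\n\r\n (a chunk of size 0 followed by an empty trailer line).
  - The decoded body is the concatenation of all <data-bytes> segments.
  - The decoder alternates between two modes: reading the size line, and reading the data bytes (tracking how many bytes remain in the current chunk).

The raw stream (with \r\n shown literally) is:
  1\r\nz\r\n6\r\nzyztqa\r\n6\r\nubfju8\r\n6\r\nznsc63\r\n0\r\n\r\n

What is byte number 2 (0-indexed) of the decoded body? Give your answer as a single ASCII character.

Answer: y

Derivation:
Chunk 1: stream[0..1]='1' size=0x1=1, data at stream[3..4]='z' -> body[0..1], body so far='z'
Chunk 2: stream[6..7]='6' size=0x6=6, data at stream[9..15]='zyztqa' -> body[1..7], body so far='zzyztqa'
Chunk 3: stream[17..18]='6' size=0x6=6, data at stream[20..26]='ubfju8' -> body[7..13], body so far='zzyztqaubfju8'
Chunk 4: stream[28..29]='6' size=0x6=6, data at stream[31..37]='znsc63' -> body[13..19], body so far='zzyztqaubfju8znsc63'
Chunk 5: stream[39..40]='0' size=0 (terminator). Final body='zzyztqaubfju8znsc63' (19 bytes)
Body byte 2 = 'y'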